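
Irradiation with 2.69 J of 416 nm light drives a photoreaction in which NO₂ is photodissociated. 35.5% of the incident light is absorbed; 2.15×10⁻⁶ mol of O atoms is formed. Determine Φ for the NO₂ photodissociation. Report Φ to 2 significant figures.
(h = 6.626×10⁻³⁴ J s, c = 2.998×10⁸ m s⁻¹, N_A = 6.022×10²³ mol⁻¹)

Photon energy at 416 nm: hc/λ = (6.626×10⁻³⁴)(2.998×10⁸)/(416×10⁻⁹) = 4.775×10⁻¹⁹ J.
Photons incident: 2.69 / 4.775×10⁻¹⁹ = 5.634×10¹⁸, i.e. 5.634×10¹⁸/6.022×10²³ = 9.356×10⁻⁶ mol.
Photons absorbed: 0.355 × 9.356×10⁻⁶ = 3.321×10⁻⁶ mol.
Φ = 2.15×10⁻⁶ mol / 3.321×10⁻⁶ mol photons = 0.65.

Φ = 0.65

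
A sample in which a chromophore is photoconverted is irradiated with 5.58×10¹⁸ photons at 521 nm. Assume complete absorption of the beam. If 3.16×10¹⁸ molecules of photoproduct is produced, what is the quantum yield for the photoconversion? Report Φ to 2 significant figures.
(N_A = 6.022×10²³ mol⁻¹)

Φ = 0.57

Product: 3.16×10¹⁸ / 6.022×10²³ = 5.247×10⁻⁶ mol.
Moles of photons: 5.58×10¹⁸ / 6.022×10²³ = 9.266×10⁻⁶ mol.
Φ = 5.247×10⁻⁶ mol / 9.266×10⁻⁶ mol photons = 0.57.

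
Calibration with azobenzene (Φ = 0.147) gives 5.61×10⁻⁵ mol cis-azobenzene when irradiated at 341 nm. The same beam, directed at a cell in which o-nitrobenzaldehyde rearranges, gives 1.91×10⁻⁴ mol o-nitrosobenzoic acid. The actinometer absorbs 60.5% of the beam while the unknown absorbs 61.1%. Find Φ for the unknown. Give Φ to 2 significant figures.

Photons absorbed by the actinometer: 5.61×10⁻⁵ / 0.147 = 3.816×10⁻⁴ mol.
Incident flux: 3.816×10⁻⁴ / 0.605 = 6.307×10⁻⁴ einstein.
Absorbed by unknown: 0.611 × 6.307×10⁻⁴ = 3.854×10⁻⁴ mol.
Φ(unknown) = 1.91×10⁻⁴ / 3.854×10⁻⁴ = 0.50.

Φ = 0.50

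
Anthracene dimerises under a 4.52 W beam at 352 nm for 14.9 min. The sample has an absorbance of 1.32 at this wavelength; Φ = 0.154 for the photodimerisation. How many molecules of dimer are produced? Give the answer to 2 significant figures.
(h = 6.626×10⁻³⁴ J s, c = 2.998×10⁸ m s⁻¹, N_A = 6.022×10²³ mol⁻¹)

Photon energy at 352 nm: hc/λ = (6.626×10⁻³⁴)(2.998×10⁸)/(352×10⁻⁹) = 5.643×10⁻¹⁹ J.
Energy delivered: (4.52 W)(894 s) = 4041 J.
Photons incident: 4041 / 5.643×10⁻¹⁹ = 7.161×10²¹, i.e. 7.161×10²¹/6.022×10²³ = 0.01189 mol.
Fraction absorbed: 1 − 10^(−1.32) = 0.9521.
Photons absorbed: 0.9521 × 0.01189 = 0.01132 mol.
Product: Φ × n_abs = 0.154 × 0.01132 = 0.001743 mol.
As a count: 0.001743 × 6.022×10²³ = 1.0×10²¹.

1.0×10²¹ molecules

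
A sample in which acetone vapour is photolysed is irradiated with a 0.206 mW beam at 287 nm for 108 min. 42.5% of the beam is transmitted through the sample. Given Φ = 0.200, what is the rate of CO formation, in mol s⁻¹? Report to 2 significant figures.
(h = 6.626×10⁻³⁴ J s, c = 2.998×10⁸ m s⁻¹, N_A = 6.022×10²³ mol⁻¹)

5.7×10⁻¹¹ mol s⁻¹

Photon energy at 287 nm: hc/λ = (6.626×10⁻³⁴)(2.998×10⁸)/(287×10⁻⁹) = 6.922×10⁻¹⁹ J.
Energy delivered: (0.206 mW)(6480 s) = 1.335 J.
Photons incident: 1.335 / 6.922×10⁻¹⁹ = 1.929×10¹⁸, i.e. 1.929×10¹⁸/6.022×10²³ = 3.203×10⁻⁶ mol.
Fraction absorbed: 1 − 42.5/100 = 0.5750.
Photons absorbed: 0.5750 × 3.203×10⁻⁶ = 1.842×10⁻⁶ mol.
Product formed: 0.200 × 1.842×10⁻⁶ = 3.684×10⁻⁷ mol.
Rate: 3.684×10⁻⁷ / 6480 s = 5.7×10⁻¹¹ mol s⁻¹.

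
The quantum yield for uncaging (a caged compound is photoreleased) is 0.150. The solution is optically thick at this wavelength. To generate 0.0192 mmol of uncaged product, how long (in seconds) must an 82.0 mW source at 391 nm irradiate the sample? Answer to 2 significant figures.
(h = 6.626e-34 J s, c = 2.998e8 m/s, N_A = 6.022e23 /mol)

t ≈ 480 s

Product: 0.0192 mmol = 1.92e-5 mol.
Photons that must be absorbed: 1.92e-5 / 0.150 = 1.280e-4 mol.
Photon energy: hc/λ = 5.080e-19 J; per mole, 3.059e5 J mol⁻¹.
Energy required: 1.280e-4 × 3.059e5 = 39.16 J.
Time: 39.16 J / 0.082 W = 480 s.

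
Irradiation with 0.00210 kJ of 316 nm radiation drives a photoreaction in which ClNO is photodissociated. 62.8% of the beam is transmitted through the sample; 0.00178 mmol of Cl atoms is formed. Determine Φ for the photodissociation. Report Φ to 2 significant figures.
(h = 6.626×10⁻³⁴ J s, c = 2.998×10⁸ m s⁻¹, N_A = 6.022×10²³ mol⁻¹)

Product: 0.00178 mmol = 1.78×10⁻⁶ mol.
Photon energy at 316 nm: hc/λ = (6.626×10⁻³⁴)(2.998×10⁸)/(316×10⁻⁹) = 6.286×10⁻¹⁹ J.
Incident energy: 0.00210 kJ = 2.10 J.
Photons incident: 2.10 / 6.286×10⁻¹⁹ = 3.341×10¹⁸, i.e. 3.341×10¹⁸/6.022×10²³ = 5.548×10⁻⁶ mol.
Fraction absorbed: 1 − 62.8/100 = 0.3720.
Photons absorbed: 0.3720 × 5.548×10⁻⁶ = 2.064×10⁻⁶ mol.
Φ = 1.78×10⁻⁶ mol / 2.064×10⁻⁶ mol photons = 0.86.

Φ = 0.86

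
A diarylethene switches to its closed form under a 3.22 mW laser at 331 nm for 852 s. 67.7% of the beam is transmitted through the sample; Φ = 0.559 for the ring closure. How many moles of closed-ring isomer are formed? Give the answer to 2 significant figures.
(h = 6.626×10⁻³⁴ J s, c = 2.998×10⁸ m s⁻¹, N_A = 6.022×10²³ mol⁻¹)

1.4×10⁻⁶ mol

Photon energy at 331 nm: hc/λ = (6.626×10⁻³⁴)(2.998×10⁸)/(331×10⁻⁹) = 6.001×10⁻¹⁹ J.
Energy delivered: (3.22 mW)(852 s) = 2.743 J.
Photons incident: 2.743 / 6.001×10⁻¹⁹ = 4.571×10¹⁸, i.e. 4.571×10¹⁸/6.022×10²³ = 7.591×10⁻⁶ mol.
Fraction absorbed: 1 − 67.7/100 = 0.3230.
Photons absorbed: 0.3230 × 7.591×10⁻⁶ = 2.452×10⁻⁶ mol.
Product: Φ × n_abs = 0.559 × 2.452×10⁻⁶ = 1.371×10⁻⁶ mol.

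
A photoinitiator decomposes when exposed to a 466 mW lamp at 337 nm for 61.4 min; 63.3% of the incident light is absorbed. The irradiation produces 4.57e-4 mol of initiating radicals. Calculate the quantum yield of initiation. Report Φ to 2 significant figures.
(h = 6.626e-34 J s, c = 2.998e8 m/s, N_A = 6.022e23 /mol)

Φ = 0.15

Photon energy at 337 nm: hc/λ = (6.626e-34)(2.998e8)/(337e-9) = 5.895e-19 J.
Energy delivered: (466 mW)(3684 s) = 1717 J.
Photons incident: 1717 / 5.895e-19 = 2.913e21, i.e. 2.913e21/6.022e23 = 0.004837 mol.
Photons absorbed: 0.633 × 0.004837 = 0.003062 mol.
Φ = 4.57e-4 mol / 0.003062 mol photons = 0.15.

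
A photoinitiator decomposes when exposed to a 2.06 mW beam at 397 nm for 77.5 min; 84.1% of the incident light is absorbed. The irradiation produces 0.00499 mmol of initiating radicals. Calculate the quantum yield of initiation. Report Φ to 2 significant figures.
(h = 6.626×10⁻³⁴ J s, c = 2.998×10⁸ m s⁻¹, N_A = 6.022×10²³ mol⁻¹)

Φ = 0.19

Product: 0.00499 mmol = 4.99×10⁻⁶ mol.
Photon energy at 397 nm: hc/λ = (6.626×10⁻³⁴)(2.998×10⁸)/(397×10⁻⁹) = 5.004×10⁻¹⁹ J.
Energy delivered: (2.06 mW)(4650 s) = 9.579 J.
Photons incident: 9.579 / 5.004×10⁻¹⁹ = 1.914×10¹⁹, i.e. 1.914×10¹⁹/6.022×10²³ = 3.178×10⁻⁵ mol.
Photons absorbed: 0.841 × 3.178×10⁻⁵ = 2.673×10⁻⁵ mol.
Φ = 4.99×10⁻⁶ mol / 2.673×10⁻⁵ mol photons = 0.19.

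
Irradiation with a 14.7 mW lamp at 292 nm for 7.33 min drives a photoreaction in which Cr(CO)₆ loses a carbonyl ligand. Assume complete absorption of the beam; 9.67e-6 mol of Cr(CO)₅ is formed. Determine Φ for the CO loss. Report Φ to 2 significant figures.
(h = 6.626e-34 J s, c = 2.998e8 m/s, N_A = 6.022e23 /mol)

Φ = 0.61

Photon energy at 292 nm: hc/λ = (6.626e-34)(2.998e8)/(292e-9) = 6.803e-19 J.
Energy delivered: (14.7 mW)(439.8 s) = 6.465 J.
Photons incident: 6.465 / 6.803e-19 = 9.503e18, i.e. 9.503e18/6.022e23 = 1.578e-5 mol.
Φ = 9.67e-6 mol / 1.578e-5 mol photons = 0.61.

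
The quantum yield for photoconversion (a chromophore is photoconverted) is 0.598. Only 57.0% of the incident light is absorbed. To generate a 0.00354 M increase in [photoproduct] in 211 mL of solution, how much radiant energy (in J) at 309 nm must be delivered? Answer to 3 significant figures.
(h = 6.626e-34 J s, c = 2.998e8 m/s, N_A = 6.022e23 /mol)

Product: (0.00354 M)(0.211 L) = 7.469e-4 mol.
Photons that must be absorbed: 7.469e-4 / 0.598 = 0.001249 mol.
Incident photons needed: 0.001249 / 0.570 = 0.002191 mol.
Photon energy: hc/λ = 6.429e-19 J; per mole, 3.872e5 J mol⁻¹.
Energy required: 0.002191 × 3.872e5 = 848 J.

848 J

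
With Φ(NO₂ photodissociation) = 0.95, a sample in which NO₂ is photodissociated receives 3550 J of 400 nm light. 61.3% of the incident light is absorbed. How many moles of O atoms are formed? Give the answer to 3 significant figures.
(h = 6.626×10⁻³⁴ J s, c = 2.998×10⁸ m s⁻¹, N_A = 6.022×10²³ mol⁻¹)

Photon energy at 400 nm: hc/λ = (6.626×10⁻³⁴)(2.998×10⁸)/(400×10⁻⁹) = 4.966×10⁻¹⁹ J.
Photons incident: 3550 / 4.966×10⁻¹⁹ = 7.149×10²¹, i.e. 7.149×10²¹/6.022×10²³ = 0.01187 mol.
Photons absorbed: 0.613 × 0.01187 = 0.007276 mol.
Product: Φ × n_abs = 0.95 × 0.007276 = 0.006912 mol.

0.00691 mol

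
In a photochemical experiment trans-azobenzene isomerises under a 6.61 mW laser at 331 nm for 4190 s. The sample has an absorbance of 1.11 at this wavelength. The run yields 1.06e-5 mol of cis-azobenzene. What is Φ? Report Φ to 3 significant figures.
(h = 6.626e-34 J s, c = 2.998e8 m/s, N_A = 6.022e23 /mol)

Φ = 0.150

Photon energy at 331 nm: hc/λ = (6.626e-34)(2.998e8)/(331e-9) = 6.001e-19 J.
Energy delivered: (6.61 mW)(4190 s) = 27.70 J.
Photons incident: 27.70 / 6.001e-19 = 4.616e19, i.e. 4.616e19/6.022e23 = 7.665e-5 mol.
Fraction absorbed: 1 − 10^(−1.11) = 0.9224.
Photons absorbed: 0.9224 × 7.665e-5 = 7.070e-5 mol.
Φ = 1.06e-5 mol / 7.070e-5 mol photons = 0.150.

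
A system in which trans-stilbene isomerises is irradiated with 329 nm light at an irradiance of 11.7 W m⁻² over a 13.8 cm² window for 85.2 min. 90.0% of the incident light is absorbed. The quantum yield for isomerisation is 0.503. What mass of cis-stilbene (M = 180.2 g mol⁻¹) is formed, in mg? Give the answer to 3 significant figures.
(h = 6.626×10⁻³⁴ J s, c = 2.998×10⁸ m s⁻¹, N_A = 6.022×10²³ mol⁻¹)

18.5 mg

Photon energy at 329 nm: hc/λ = (6.626×10⁻³⁴)(2.998×10⁸)/(329×10⁻⁹) = 6.038×10⁻¹⁹ J.
Energy delivered: (11.7 W m⁻²)(13.8×10⁻⁴ m²)(5112 s) = 82.54 J.
Photons incident: 82.54 / 6.038×10⁻¹⁹ = 1.367×10²⁰, i.e. 1.367×10²⁰/6.022×10²³ = 2.270×10⁻⁴ mol.
Photons absorbed: 0.900 × 2.270×10⁻⁴ = 2.043×10⁻⁴ mol.
Product: Φ × n_abs = 0.503 × 2.043×10⁻⁴ = 1.028×10⁻⁴ mol.
Mass: 1.028×10⁻⁴ × 180.2 = 0.01852 g = 18.5 mg.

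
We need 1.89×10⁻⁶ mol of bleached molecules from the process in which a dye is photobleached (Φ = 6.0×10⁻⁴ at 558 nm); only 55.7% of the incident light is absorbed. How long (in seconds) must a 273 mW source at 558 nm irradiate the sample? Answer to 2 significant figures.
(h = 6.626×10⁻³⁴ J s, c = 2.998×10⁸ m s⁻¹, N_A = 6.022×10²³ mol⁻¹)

t ≈ 4400 s

Photons that must be absorbed: 1.89×10⁻⁶ / 6.0×10⁻⁴ = 0.003150 mol.
Incident photons needed: 0.003150 / 0.557 = 0.005655 mol.
Photon energy: hc/λ = 3.560×10⁻¹⁹ J; per mole, 2.144×10⁵ J mol⁻¹.
Energy required: 0.005655 × 2.144×10⁵ = 1212 J.
Time: 1212 J / 0.273 W = 4400 s.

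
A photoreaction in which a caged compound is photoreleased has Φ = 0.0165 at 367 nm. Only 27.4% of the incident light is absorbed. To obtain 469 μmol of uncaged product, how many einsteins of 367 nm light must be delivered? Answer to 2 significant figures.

0.10 einstein

Product: 469 μmol = 4.69×10⁻⁴ mol.
Photons that must be absorbed: 4.69×10⁻⁴ / 0.0165 = 0.02842 mol.
Incident photons needed: 0.02842 / 0.274 = 0.1037 mol.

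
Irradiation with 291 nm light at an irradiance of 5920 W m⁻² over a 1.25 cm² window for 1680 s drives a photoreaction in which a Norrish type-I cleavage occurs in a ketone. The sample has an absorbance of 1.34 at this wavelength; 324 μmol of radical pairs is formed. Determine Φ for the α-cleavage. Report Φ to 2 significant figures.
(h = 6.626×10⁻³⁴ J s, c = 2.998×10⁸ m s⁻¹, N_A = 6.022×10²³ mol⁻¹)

Φ = 0.11

Product: 324 μmol = 3.24×10⁻⁴ mol.
Photon energy at 291 nm: hc/λ = (6.626×10⁻³⁴)(2.998×10⁸)/(291×10⁻⁹) = 6.826×10⁻¹⁹ J.
Energy delivered: (5920 W m⁻²)(1.25×10⁻⁴ m²)(1680 s) = 1243 J.
Photons incident: 1243 / 6.826×10⁻¹⁹ = 1.821×10²¹, i.e. 1.821×10²¹/6.022×10²³ = 0.003024 mol.
Fraction absorbed: 1 − 10^(−1.34) = 0.9543.
Photons absorbed: 0.9543 × 0.003024 = 0.002886 mol.
Φ = 3.24×10⁻⁴ mol / 0.002886 mol photons = 0.11.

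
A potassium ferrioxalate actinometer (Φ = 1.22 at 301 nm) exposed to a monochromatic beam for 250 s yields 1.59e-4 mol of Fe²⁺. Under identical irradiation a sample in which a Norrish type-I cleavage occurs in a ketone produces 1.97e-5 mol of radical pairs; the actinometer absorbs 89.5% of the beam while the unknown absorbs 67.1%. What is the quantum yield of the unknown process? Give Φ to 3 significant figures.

Photons absorbed by the actinometer: 1.59e-4 / 1.22 = 1.303e-4 mol.
Incident flux: 1.303e-4 / 0.895 = 1.456e-4 einstein.
Absorbed by unknown: 0.671 × 1.456e-4 = 9.770e-5 mol.
Φ(unknown) = 1.97e-5 / 9.770e-5 = 0.202.

Φ = 0.202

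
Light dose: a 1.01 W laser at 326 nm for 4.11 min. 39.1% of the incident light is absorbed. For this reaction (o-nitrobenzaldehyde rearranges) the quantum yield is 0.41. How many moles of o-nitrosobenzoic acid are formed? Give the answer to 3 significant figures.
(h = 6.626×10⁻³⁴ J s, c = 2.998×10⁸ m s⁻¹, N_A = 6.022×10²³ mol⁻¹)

Photon energy at 326 nm: hc/λ = (6.626×10⁻³⁴)(2.998×10⁸)/(326×10⁻⁹) = 6.093×10⁻¹⁹ J.
Energy delivered: (1.01 W)(246.6 s) = 249.1 J.
Photons incident: 249.1 / 6.093×10⁻¹⁹ = 4.088×10²⁰, i.e. 4.088×10²⁰/6.022×10²³ = 6.788×10⁻⁴ mol.
Photons absorbed: 0.391 × 6.788×10⁻⁴ = 2.654×10⁻⁴ mol.
Product: Φ × n_abs = 0.41 × 2.654×10⁻⁴ = 1.088×10⁻⁴ mol.

1.09×10⁻⁴ mol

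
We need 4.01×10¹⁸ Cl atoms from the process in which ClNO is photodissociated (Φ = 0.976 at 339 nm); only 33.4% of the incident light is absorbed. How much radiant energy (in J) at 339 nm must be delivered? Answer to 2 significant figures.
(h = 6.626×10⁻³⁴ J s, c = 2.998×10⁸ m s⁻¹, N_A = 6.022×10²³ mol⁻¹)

Product: 4.01×10¹⁸ / 6.022×10²³ = 6.659×10⁻⁶ mol.
Photons that must be absorbed: 6.659×10⁻⁶ / 0.976 = 6.823×10⁻⁶ mol.
Incident photons needed: 6.823×10⁻⁶ / 0.334 = 2.043×10⁻⁵ mol.
Photon energy: hc/λ = 5.860×10⁻¹⁹ J; per mole, 3.529×10⁵ J mol⁻¹.
Energy required: 2.043×10⁻⁵ × 3.529×10⁵ = 7.2 J.

7.2 J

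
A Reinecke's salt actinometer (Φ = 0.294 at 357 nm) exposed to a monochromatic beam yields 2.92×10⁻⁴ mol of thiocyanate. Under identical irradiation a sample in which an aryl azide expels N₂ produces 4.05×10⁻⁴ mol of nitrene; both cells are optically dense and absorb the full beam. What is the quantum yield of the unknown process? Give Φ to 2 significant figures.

Photons absorbed by the actinometer: 2.92×10⁻⁴ / 0.294 = 9.932×10⁻⁴ mol.
Φ(unknown) = 4.05×10⁻⁴ / 9.932×10⁻⁴ = 0.41.

Φ = 0.41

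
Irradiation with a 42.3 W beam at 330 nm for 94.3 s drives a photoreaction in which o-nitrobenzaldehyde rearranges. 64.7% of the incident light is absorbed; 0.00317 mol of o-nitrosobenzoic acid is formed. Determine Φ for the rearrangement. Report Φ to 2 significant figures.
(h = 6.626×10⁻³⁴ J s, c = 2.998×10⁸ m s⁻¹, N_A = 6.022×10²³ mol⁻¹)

Photon energy at 330 nm: hc/λ = (6.626×10⁻³⁴)(2.998×10⁸)/(330×10⁻⁹) = 6.020×10⁻¹⁹ J.
Energy delivered: (42.3 W)(94.3 s) = 3989 J.
Photons incident: 3989 / 6.020×10⁻¹⁹ = 6.626×10²¹, i.e. 6.626×10²¹/6.022×10²³ = 0.01100 mol.
Photons absorbed: 0.647 × 0.01100 = 0.007117 mol.
Φ = 0.00317 mol / 0.007117 mol photons = 0.45.

Φ = 0.45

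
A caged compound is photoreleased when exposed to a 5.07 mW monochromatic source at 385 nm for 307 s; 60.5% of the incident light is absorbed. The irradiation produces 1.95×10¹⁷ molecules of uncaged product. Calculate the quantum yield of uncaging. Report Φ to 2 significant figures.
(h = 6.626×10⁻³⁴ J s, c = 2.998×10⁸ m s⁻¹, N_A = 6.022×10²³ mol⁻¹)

Φ = 0.11

Product: 1.95×10¹⁷ / 6.022×10²³ = 3.238×10⁻⁷ mol.
Photon energy at 385 nm: hc/λ = (6.626×10⁻³⁴)(2.998×10⁸)/(385×10⁻⁹) = 5.160×10⁻¹⁹ J.
Energy delivered: (5.07 mW)(307 s) = 1.556 J.
Photons incident: 1.556 / 5.160×10⁻¹⁹ = 3.016×10¹⁸, i.e. 3.016×10¹⁸/6.022×10²³ = 5.008×10⁻⁶ mol.
Photons absorbed: 0.605 × 5.008×10⁻⁶ = 3.030×10⁻⁶ mol.
Φ = 3.238×10⁻⁷ mol / 3.030×10⁻⁶ mol photons = 0.11.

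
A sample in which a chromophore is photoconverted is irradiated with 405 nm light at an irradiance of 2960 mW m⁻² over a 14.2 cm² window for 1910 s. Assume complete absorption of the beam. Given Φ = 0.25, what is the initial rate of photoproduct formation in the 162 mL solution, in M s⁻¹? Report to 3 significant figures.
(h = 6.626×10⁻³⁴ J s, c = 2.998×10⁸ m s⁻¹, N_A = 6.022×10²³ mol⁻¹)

Photon energy at 405 nm: hc/λ = (6.626×10⁻³⁴)(2.998×10⁸)/(405×10⁻⁹) = 4.905×10⁻¹⁹ J.
Energy delivered: (2960 mW m⁻²)(14.2×10⁻⁴ m²)(1910 s) = 8.028 J.
Photons incident: 8.028 / 4.905×10⁻¹⁹ = 1.637×10¹⁹, i.e. 1.637×10¹⁹/6.022×10²³ = 2.718×10⁻⁵ mol.
Product formed: 0.25 × 2.718×10⁻⁵ = 6.795×10⁻⁶ mol.
Rate: 6.795×10⁻⁶ mol / (1910 s × 0.162 L) = 2.20×10⁻⁸ M s⁻¹.

2.20×10⁻⁸ M s⁻¹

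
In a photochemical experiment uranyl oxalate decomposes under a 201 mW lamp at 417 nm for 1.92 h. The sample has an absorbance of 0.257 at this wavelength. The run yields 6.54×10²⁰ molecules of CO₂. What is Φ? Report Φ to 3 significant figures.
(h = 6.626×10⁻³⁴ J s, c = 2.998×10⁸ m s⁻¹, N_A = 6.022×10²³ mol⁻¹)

Φ = 0.502

Product: 6.54×10²⁰ / 6.022×10²³ = 0.001086 mol.
Photon energy at 417 nm: hc/λ = (6.626×10⁻³⁴)(2.998×10⁸)/(417×10⁻⁹) = 4.764×10⁻¹⁹ J.
Energy delivered: (201 mW)(6912 s) = 1389 J.
Photons incident: 1389 / 4.764×10⁻¹⁹ = 2.916×10²¹, i.e. 2.916×10²¹/6.022×10²³ = 0.004842 mol.
Fraction absorbed: 1 − 10^(−0.257) = 0.4466.
Photons absorbed: 0.4466 × 0.004842 = 0.002162 mol.
Φ = 0.001086 mol / 0.002162 mol photons = 0.502.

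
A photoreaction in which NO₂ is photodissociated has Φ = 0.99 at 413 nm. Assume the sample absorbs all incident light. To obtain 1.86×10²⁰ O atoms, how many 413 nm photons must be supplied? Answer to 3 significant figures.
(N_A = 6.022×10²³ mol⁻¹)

1.88×10²⁰ photons

Product: 1.86×10²⁰ / 6.022×10²³ = 3.089×10⁻⁴ mol.
Photons that must be absorbed: 3.089×10⁻⁴ / 0.99 = 3.120×10⁻⁴ mol.
Photon count: 3.120×10⁻⁴ × 6.022×10²³ = 1.88×10²⁰.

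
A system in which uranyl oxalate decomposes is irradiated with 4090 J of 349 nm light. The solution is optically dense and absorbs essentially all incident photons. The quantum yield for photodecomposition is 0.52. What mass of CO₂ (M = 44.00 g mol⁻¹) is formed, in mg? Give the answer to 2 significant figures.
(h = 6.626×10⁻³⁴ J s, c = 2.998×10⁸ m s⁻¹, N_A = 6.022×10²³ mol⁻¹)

270 mg

Photon energy at 349 nm: hc/λ = (6.626×10⁻³⁴)(2.998×10⁸)/(349×10⁻⁹) = 5.692×10⁻¹⁹ J.
Photons incident: 4090 / 5.692×10⁻¹⁹ = 7.186×10²¹, i.e. 7.186×10²¹/6.022×10²³ = 0.01193 mol.
Product: Φ × n_abs = 0.52 × 0.01193 = 0.006204 mol.
Mass: 0.006204 × 44.00 = 0.2730 g = 270 mg.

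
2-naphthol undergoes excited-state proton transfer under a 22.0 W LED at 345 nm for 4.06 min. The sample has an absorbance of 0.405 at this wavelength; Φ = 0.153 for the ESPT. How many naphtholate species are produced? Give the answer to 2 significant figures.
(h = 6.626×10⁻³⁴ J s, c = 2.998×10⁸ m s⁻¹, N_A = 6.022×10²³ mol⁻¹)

Photon energy at 345 nm: hc/λ = (6.626×10⁻³⁴)(2.998×10⁸)/(345×10⁻⁹) = 5.758×10⁻¹⁹ J.
Energy delivered: (22.0 W)(243.6 s) = 5359 J.
Photons incident: 5359 / 5.758×10⁻¹⁹ = 9.307×10²¹, i.e. 9.307×10²¹/6.022×10²³ = 0.01545 mol.
Fraction absorbed: 1 − 10^(−0.405) = 0.6064.
Photons absorbed: 0.6064 × 0.01545 = 0.009369 mol.
Product: Φ × n_abs = 0.153 × 0.009369 = 0.001433 mol.
As a count: 0.001433 × 6.022×10²³ = 8.6×10²⁰.

8.6×10²⁰ species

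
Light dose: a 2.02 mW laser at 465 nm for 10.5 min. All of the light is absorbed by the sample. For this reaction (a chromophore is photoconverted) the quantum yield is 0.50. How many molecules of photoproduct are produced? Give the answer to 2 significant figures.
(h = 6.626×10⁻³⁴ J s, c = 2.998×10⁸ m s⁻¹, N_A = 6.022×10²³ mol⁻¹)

Photon energy at 465 nm: hc/λ = (6.626×10⁻³⁴)(2.998×10⁸)/(465×10⁻⁹) = 4.272×10⁻¹⁹ J.
Energy delivered: (2.02 mW)(630 s) = 1.273 J.
Photons incident: 1.273 / 4.272×10⁻¹⁹ = 2.980×10¹⁸, i.e. 2.980×10¹⁸/6.022×10²³ = 4.949×10⁻⁶ mol.
Product: Φ × n_abs = 0.50 × 4.949×10⁻⁶ = 2.475×10⁻⁶ mol.
As a count: 2.475×10⁻⁶ × 6.022×10²³ = 1.5×10¹⁸.

1.5×10¹⁸ molecules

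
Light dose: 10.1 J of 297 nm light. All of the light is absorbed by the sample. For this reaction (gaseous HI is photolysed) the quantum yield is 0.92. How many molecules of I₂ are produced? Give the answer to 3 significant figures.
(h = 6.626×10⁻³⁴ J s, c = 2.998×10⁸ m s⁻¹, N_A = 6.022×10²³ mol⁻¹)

Photon energy at 297 nm: hc/λ = (6.626×10⁻³⁴)(2.998×10⁸)/(297×10⁻⁹) = 6.688×10⁻¹⁹ J.
Photons incident: 10.1 / 6.688×10⁻¹⁹ = 1.510×10¹⁹, i.e. 1.510×10¹⁹/6.022×10²³ = 2.507×10⁻⁵ mol.
Product: Φ × n_abs = 0.92 × 2.507×10⁻⁵ = 2.306×10⁻⁵ mol.
As a count: 2.306×10⁻⁵ × 6.022×10²³ = 1.39×10¹⁹.

1.39×10¹⁹ molecules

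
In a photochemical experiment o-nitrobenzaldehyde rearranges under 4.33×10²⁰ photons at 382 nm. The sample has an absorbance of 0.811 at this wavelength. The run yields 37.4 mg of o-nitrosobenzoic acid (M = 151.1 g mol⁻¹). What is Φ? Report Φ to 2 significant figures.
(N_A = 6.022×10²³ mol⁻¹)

Φ = 0.41

Product: 37.4 mg / 151.1 g mol⁻¹ = 2.475×10⁻⁴ mol.
Moles of photons: 4.33×10²⁰ / 6.022×10²³ = 7.190×10⁻⁴ mol.
Fraction absorbed: 1 − 10^(−0.811) = 0.8455.
Photons absorbed: 0.8455 × 7.190×10⁻⁴ = 6.079×10⁻⁴ mol.
Φ = 2.475×10⁻⁴ mol / 6.079×10⁻⁴ mol photons = 0.41.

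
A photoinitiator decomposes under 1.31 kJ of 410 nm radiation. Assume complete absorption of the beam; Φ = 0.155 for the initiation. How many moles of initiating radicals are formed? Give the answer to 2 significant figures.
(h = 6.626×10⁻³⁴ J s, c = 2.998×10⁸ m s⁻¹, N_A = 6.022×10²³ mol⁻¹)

Photon energy at 410 nm: hc/λ = (6.626×10⁻³⁴)(2.998×10⁸)/(410×10⁻⁹) = 4.845×10⁻¹⁹ J.
Incident energy: 1.31 kJ = 1310 J.
Photons incident: 1310 / 4.845×10⁻¹⁹ = 2.704×10²¹, i.e. 2.704×10²¹/6.022×10²³ = 0.004490 mol.
Product: Φ × n_abs = 0.155 × 0.004490 = 6.960×10⁻⁴ mol.

7.0×10⁻⁴ mol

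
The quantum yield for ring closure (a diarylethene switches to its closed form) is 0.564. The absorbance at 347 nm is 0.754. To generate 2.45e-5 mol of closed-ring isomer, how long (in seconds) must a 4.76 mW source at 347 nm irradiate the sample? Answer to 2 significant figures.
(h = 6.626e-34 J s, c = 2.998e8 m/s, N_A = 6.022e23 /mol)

t ≈ 3800 s

Photons that must be absorbed: 2.45e-5 / 0.564 = 4.344e-5 mol.
Fraction absorbed: 1 − 10^(−0.754) = 0.8238.
Incident photons needed: 4.344e-5 / 0.8238 = 5.273e-5 mol.
Photon energy: hc/λ = 5.725e-19 J; per mole, 3.448e5 J mol⁻¹.
Energy required: 5.273e-5 × 3.448e5 = 18.18 J.
Time: 18.18 J / 0.00476 W = 3800 s.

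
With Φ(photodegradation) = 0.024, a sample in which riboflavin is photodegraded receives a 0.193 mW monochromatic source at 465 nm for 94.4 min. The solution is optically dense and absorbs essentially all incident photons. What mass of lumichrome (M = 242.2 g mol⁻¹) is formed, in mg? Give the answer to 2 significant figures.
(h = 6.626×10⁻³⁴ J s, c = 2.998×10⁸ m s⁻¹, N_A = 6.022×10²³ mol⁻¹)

Photon energy at 465 nm: hc/λ = (6.626×10⁻³⁴)(2.998×10⁸)/(465×10⁻⁹) = 4.272×10⁻¹⁹ J.
Energy delivered: (0.193 mW)(5664 s) = 1.093 J.
Photons incident: 1.093 / 4.272×10⁻¹⁹ = 2.559×10¹⁸, i.e. 2.559×10¹⁸/6.022×10²³ = 4.249×10⁻⁶ mol.
Product: Φ × n_abs = 0.024 × 4.249×10⁻⁶ = 1.020×10⁻⁷ mol.
Mass: 1.020×10⁻⁷ × 242.2 = 2.470×10⁻⁵ g = 0.025 mg.

0.025 mg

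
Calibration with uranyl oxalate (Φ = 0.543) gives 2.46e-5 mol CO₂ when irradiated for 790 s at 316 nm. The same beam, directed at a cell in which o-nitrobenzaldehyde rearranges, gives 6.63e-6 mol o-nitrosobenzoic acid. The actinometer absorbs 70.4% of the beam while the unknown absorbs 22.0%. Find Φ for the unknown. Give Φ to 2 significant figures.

Φ = 0.47

Photons absorbed by the actinometer: 2.46e-5 / 0.543 = 4.530e-5 mol.
Incident flux: 4.530e-5 / 0.704 = 6.435e-5 einstein.
Absorbed by unknown: 0.220 × 6.435e-5 = 1.416e-5 mol.
Φ(unknown) = 6.63e-6 / 1.416e-5 = 0.47.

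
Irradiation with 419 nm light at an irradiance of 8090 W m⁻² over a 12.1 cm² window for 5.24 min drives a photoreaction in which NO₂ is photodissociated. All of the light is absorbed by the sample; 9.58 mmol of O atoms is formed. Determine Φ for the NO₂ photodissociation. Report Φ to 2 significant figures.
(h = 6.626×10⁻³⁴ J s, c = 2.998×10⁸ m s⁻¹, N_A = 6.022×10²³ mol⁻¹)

Product: 9.58 mmol = 0.00958 mol.
Photon energy at 419 nm: hc/λ = (6.626×10⁻³⁴)(2.998×10⁸)/(419×10⁻⁹) = 4.741×10⁻¹⁹ J.
Energy delivered: (8090 W m⁻²)(12.1×10⁻⁴ m²)(314.4 s) = 3078 J.
Photons incident: 3078 / 4.741×10⁻¹⁹ = 6.492×10²¹, i.e. 6.492×10²¹/6.022×10²³ = 0.01078 mol.
Φ = 0.00958 mol / 0.01078 mol photons = 0.89.

Φ = 0.89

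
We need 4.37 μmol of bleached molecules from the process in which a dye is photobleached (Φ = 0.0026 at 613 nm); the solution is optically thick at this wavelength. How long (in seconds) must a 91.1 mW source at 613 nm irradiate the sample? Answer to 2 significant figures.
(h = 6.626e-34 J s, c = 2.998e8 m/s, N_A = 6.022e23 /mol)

t ≈ 3600 s

Product: 4.37 μmol = 4.37e-6 mol.
Photons that must be absorbed: 4.37e-6 / 0.0026 = 0.001681 mol.
Photon energy: hc/λ = 3.241e-19 J; per mole, 1.952e5 J mol⁻¹.
Energy required: 0.001681 × 1.952e5 = 328.1 J.
Time: 328.1 J / 0.0911 W = 3600 s.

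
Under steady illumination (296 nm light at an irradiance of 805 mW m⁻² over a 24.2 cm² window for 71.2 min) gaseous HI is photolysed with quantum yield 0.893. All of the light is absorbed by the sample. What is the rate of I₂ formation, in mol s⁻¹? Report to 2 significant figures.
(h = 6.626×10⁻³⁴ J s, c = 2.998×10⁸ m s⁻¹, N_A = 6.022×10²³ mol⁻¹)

4.3×10⁻⁹ mol s⁻¹

Photon energy at 296 nm: hc/λ = (6.626×10⁻³⁴)(2.998×10⁸)/(296×10⁻⁹) = 6.711×10⁻¹⁹ J.
Energy delivered: (805 mW m⁻²)(24.2×10⁻⁴ m²)(4272 s) = 8.322 J.
Photons incident: 8.322 / 6.711×10⁻¹⁹ = 1.240×10¹⁹, i.e. 1.240×10¹⁹/6.022×10²³ = 2.059×10⁻⁵ mol.
Product formed: 0.893 × 2.059×10⁻⁵ = 1.839×10⁻⁵ mol.
Rate: 1.839×10⁻⁵ / 4272 s = 4.3×10⁻⁹ mol s⁻¹.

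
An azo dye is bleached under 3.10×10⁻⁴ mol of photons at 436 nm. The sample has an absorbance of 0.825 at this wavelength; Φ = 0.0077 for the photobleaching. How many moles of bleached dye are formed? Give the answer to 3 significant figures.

Fraction absorbed: 1 − 10^(−0.825) = 0.8504.
Photons absorbed: 0.8504 × 3.10×10⁻⁴ = 2.636×10⁻⁴ mol.
Product: Φ × n_abs = 0.0077 × 2.636×10⁻⁴ = 2.030×10⁻⁶ mol.

2.03×10⁻⁶ mol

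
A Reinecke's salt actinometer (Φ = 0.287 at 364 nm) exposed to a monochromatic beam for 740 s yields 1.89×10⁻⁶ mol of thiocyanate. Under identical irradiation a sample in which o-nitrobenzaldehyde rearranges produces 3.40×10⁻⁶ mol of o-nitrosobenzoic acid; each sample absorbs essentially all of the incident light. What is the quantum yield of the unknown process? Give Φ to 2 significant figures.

Photons absorbed by the actinometer: 1.89×10⁻⁶ / 0.287 = 6.585×10⁻⁶ mol.
Φ(unknown) = 3.40×10⁻⁶ / 6.585×10⁻⁶ = 0.52.

Φ = 0.52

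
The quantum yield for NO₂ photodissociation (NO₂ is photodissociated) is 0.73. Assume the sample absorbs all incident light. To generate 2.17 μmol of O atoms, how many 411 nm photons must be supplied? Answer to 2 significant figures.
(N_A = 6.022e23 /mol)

1.8e18 photons

Product: 2.17 μmol = 2.17e-6 mol.
Photons that must be absorbed: 2.17e-6 / 0.73 = 2.973e-6 mol.
Photon count: 2.973e-6 × 6.022e23 = 1.8e18.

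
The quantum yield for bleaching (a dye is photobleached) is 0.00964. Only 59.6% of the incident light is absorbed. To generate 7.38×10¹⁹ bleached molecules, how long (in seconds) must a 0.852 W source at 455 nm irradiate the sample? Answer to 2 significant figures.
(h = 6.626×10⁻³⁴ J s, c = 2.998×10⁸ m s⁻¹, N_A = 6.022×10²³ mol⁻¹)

t ≈ 6600 s

Product: 7.38×10¹⁹ / 6.022×10²³ = 1.226×10⁻⁴ mol.
Photons that must be absorbed: 1.226×10⁻⁴ / 0.00964 = 0.01272 mol.
Incident photons needed: 0.01272 / 0.596 = 0.02134 mol.
Photon energy: hc/λ = 4.366×10⁻¹⁹ J; per mole, 2.629×10⁵ J mol⁻¹.
Energy required: 0.02134 × 2.629×10⁵ = 5610 J.
Time: 5610 J / 0.852 W = 6600 s.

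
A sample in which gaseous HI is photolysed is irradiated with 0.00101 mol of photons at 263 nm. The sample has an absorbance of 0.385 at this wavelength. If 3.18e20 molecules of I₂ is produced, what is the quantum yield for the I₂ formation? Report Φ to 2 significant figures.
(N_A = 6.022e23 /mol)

Φ = 0.89

Product: 3.18e20 / 6.022e23 = 5.281e-4 mol.
Fraction absorbed: 1 − 10^(−0.385) = 0.5879.
Photons absorbed: 0.5879 × 0.00101 = 5.938e-4 mol.
Φ = 5.281e-4 mol / 5.938e-4 mol photons = 0.89.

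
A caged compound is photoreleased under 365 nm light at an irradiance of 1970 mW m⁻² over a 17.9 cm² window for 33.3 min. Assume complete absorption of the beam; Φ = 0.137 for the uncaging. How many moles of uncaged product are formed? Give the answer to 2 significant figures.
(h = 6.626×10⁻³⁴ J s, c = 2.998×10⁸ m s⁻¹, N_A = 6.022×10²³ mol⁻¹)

Photon energy at 365 nm: hc/λ = (6.626×10⁻³⁴)(2.998×10⁸)/(365×10⁻⁹) = 5.442×10⁻¹⁹ J.
Energy delivered: (1970 mW m⁻²)(17.9×10⁻⁴ m²)(1998 s) = 7.046 J.
Photons incident: 7.046 / 5.442×10⁻¹⁹ = 1.295×10¹⁹, i.e. 1.295×10¹⁹/6.022×10²³ = 2.150×10⁻⁵ mol.
Product: Φ × n_abs = 0.137 × 2.150×10⁻⁵ = 2.946×10⁻⁶ mol.

2.9×10⁻⁶ mol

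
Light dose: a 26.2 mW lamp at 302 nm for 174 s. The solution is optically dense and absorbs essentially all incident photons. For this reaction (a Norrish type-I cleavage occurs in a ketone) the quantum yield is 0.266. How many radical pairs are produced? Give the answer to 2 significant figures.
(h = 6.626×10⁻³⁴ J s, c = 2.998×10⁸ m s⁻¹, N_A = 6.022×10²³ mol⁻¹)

1.8×10¹⁸ radical pairs

Photon energy at 302 nm: hc/λ = (6.626×10⁻³⁴)(2.998×10⁸)/(302×10⁻⁹) = 6.578×10⁻¹⁹ J.
Energy delivered: (26.2 mW)(174 s) = 4.559 J.
Photons incident: 4.559 / 6.578×10⁻¹⁹ = 6.931×10¹⁸, i.e. 6.931×10¹⁸/6.022×10²³ = 1.151×10⁻⁵ mol.
Product: Φ × n_abs = 0.266 × 1.151×10⁻⁵ = 3.062×10⁻⁶ mol.
As a count: 3.062×10⁻⁶ × 6.022×10²³ = 1.8×10¹⁸.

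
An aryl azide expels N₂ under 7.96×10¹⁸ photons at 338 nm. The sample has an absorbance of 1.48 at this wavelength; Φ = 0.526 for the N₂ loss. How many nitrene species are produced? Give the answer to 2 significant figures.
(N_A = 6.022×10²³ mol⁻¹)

4.0×10¹⁸ species

Moles of photons: 7.96×10¹⁸ / 6.022×10²³ = 1.322×10⁻⁵ mol.
Fraction absorbed: 1 − 10^(−1.48) = 0.9669.
Photons absorbed: 0.9669 × 1.322×10⁻⁵ = 1.278×10⁻⁵ mol.
Product: Φ × n_abs = 0.526 × 1.278×10⁻⁵ = 6.722×10⁻⁶ mol.
As a count: 6.722×10⁻⁶ × 6.022×10²³ = 4.0×10¹⁸.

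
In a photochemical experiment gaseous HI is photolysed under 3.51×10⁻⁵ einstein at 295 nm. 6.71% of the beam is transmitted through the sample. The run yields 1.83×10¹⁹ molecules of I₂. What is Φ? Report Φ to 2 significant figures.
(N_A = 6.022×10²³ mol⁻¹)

Φ = 0.93

Product: 1.83×10¹⁹ / 6.022×10²³ = 3.039×10⁻⁵ mol.
Fraction absorbed: 1 − 6.71/100 = 0.9329.
Photons absorbed: 0.9329 × 3.51×10⁻⁵ = 3.274×10⁻⁵ mol.
Φ = 3.039×10⁻⁵ mol / 3.274×10⁻⁵ mol photons = 0.93.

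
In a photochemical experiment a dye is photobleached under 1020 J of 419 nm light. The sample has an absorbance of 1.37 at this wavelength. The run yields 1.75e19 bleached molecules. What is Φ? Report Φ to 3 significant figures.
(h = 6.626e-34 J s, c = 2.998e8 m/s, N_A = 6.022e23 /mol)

Φ = 0.00850

Product: 1.75e19 / 6.022e23 = 2.906e-5 mol.
Photon energy at 419 nm: hc/λ = (6.626e-34)(2.998e8)/(419e-9) = 4.741e-19 J.
Photons incident: 1020 / 4.741e-19 = 2.151e21, i.e. 2.151e21/6.022e23 = 0.003572 mol.
Fraction absorbed: 1 − 10^(−1.37) = 0.9573.
Photons absorbed: 0.9573 × 0.003572 = 0.003419 mol.
Φ = 2.906e-5 mol / 0.003419 mol photons = 0.00850.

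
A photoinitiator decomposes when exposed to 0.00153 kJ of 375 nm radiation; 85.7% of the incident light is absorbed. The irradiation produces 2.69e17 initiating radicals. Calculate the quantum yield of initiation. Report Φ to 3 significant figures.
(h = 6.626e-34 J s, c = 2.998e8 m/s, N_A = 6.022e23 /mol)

Φ = 0.109

Product: 2.69e17 / 6.022e23 = 4.467e-7 mol.
Photon energy at 375 nm: hc/λ = (6.626e-34)(2.998e8)/(375e-9) = 5.297e-19 J.
Incident energy: 0.00153 kJ = 1.53 J.
Photons incident: 1.53 / 5.297e-19 = 2.888e18, i.e. 2.888e18/6.022e23 = 4.796e-6 mol.
Photons absorbed: 0.857 × 4.796e-6 = 4.110e-6 mol.
Φ = 4.467e-7 mol / 4.110e-6 mol photons = 0.109.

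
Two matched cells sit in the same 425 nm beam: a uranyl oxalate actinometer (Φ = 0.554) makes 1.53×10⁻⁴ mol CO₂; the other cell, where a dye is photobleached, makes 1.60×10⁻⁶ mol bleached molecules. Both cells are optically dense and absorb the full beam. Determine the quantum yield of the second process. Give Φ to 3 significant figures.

Φ = 0.00579

Photons absorbed by the actinometer: 1.53×10⁻⁴ / 0.554 = 2.762×10⁻⁴ mol.
Φ(unknown) = 1.60×10⁻⁶ / 2.762×10⁻⁴ = 0.00579.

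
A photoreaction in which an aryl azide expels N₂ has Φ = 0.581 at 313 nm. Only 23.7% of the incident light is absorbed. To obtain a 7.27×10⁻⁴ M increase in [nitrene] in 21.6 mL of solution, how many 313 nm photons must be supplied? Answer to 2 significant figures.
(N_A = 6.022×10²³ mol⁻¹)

6.9×10¹⁹ photons

Product: (7.27×10⁻⁴ M)(0.0216 L) = 1.570×10⁻⁵ mol.
Photons that must be absorbed: 1.570×10⁻⁵ / 0.581 = 2.702×10⁻⁵ mol.
Incident photons needed: 2.702×10⁻⁵ / 0.237 = 1.140×10⁻⁴ mol.
Photon count: 1.140×10⁻⁴ × 6.022×10²³ = 6.9×10¹⁹.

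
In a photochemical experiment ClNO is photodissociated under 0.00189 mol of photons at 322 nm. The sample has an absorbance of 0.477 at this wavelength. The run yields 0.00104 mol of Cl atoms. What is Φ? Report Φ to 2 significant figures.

Φ = 0.83

Fraction absorbed: 1 − 10^(−0.477) = 0.6666.
Photons absorbed: 0.6666 × 0.00189 = 0.001260 mol.
Φ = 0.00104 mol / 0.001260 mol photons = 0.83.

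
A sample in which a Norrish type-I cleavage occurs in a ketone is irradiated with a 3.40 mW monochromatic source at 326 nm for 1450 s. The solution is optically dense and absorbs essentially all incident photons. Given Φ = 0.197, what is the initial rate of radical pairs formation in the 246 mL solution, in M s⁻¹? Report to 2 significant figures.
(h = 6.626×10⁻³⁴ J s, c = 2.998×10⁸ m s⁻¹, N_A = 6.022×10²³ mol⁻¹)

7.4×10⁻⁹ M s⁻¹

Photon energy at 326 nm: hc/λ = (6.626×10⁻³⁴)(2.998×10⁸)/(326×10⁻⁹) = 6.093×10⁻¹⁹ J.
Energy delivered: (3.40 mW)(1450 s) = 4.930 J.
Photons incident: 4.930 / 6.093×10⁻¹⁹ = 8.091×10¹⁸, i.e. 8.091×10¹⁸/6.022×10²³ = 1.344×10⁻⁵ mol.
Product formed: 0.197 × 1.344×10⁻⁵ = 2.648×10⁻⁶ mol.
Rate: 2.648×10⁻⁶ mol / (1450 s × 0.246 L) = 7.4×10⁻⁹ M s⁻¹.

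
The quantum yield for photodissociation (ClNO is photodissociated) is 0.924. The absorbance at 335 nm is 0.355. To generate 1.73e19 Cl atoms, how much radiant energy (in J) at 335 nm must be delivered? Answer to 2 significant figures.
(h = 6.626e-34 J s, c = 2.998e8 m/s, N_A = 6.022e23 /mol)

Product: 1.73e19 / 6.022e23 = 2.873e-5 mol.
Photons that must be absorbed: 2.873e-5 / 0.924 = 3.109e-5 mol.
Fraction absorbed: 1 − 10^(−0.355) = 0.5584.
Incident photons needed: 3.109e-5 / 0.5584 = 5.568e-5 mol.
Photon energy: hc/λ = 5.930e-19 J; per mole, 3.571e5 J mol⁻¹.
Energy required: 5.568e-5 × 3.571e5 = 20 J.

20 J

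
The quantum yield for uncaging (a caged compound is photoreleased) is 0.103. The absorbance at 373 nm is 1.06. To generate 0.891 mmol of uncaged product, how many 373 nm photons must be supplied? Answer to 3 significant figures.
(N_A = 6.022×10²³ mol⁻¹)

5.71×10²¹ photons

Product: 0.891 mmol = 8.91×10⁻⁴ mol.
Photons that must be absorbed: 8.91×10⁻⁴ / 0.103 = 0.008650 mol.
Fraction absorbed: 1 − 10^(−1.06) = 0.9129.
Incident photons needed: 0.008650 / 0.9129 = 0.009475 mol.
Photon count: 0.009475 × 6.022×10²³ = 5.71×10²¹.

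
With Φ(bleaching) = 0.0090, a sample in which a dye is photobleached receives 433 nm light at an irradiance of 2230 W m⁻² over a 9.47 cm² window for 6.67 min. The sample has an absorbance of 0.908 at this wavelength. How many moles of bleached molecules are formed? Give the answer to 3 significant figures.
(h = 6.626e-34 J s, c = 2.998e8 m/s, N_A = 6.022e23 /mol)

Photon energy at 433 nm: hc/λ = (6.626e-34)(2.998e8)/(433e-9) = 4.588e-19 J.
Energy delivered: (2230 W m⁻²)(9.47e-4 m²)(400.2 s) = 845.1 J.
Photons incident: 845.1 / 4.588e-19 = 1.842e21, i.e. 1.842e21/6.022e23 = 0.003059 mol.
Fraction absorbed: 1 − 10^(−0.908) = 0.8764.
Photons absorbed: 0.8764 × 0.003059 = 0.002681 mol.
Product: Φ × n_abs = 0.0090 × 0.002681 = 2.413e-5 mol.

2.41e-5 mol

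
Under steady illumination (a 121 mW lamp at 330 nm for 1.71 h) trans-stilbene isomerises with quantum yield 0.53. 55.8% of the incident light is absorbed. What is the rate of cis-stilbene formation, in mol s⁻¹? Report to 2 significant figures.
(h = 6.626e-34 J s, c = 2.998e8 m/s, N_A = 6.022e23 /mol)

Photon energy at 330 nm: hc/λ = (6.626e-34)(2.998e8)/(330e-9) = 6.020e-19 J.
Energy delivered: (121 mW)(6156 s) = 744.9 J.
Photons incident: 744.9 / 6.020e-19 = 1.237e21, i.e. 1.237e21/6.022e23 = 0.002054 mol.
Photons absorbed: 0.558 × 0.002054 = 0.001146 mol.
Product formed: 0.53 × 0.001146 = 6.074e-4 mol.
Rate: 6.074e-4 / 6156 s = 9.9e-8 mol s⁻¹.

9.9e-8 mol s⁻¹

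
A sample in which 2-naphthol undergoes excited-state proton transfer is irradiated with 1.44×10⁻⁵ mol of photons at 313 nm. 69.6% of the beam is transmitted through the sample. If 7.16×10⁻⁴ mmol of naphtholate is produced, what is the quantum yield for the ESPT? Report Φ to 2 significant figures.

Product: 7.16×10⁻⁴ mmol = 7.16×10⁻⁷ mol.
Fraction absorbed: 1 − 69.6/100 = 0.3040.
Photons absorbed: 0.3040 × 1.44×10⁻⁵ = 4.378×10⁻⁶ mol.
Φ = 7.16×10⁻⁷ mol / 4.378×10⁻⁶ mol photons = 0.16.

Φ = 0.16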